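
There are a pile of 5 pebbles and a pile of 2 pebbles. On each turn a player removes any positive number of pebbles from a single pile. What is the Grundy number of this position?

7

Compute the nim-sum pairwise:
5 XOR 2 = 7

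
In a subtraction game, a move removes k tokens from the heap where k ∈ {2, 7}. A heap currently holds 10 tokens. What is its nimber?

0

Compute g(0), g(1), … for moves {2, 7}:
k:     0  1  2  3  4  5  6  7  8  9 10
g(k):  0  0  1  1  0  0  1  1  2  0  0
So g(10) = 0.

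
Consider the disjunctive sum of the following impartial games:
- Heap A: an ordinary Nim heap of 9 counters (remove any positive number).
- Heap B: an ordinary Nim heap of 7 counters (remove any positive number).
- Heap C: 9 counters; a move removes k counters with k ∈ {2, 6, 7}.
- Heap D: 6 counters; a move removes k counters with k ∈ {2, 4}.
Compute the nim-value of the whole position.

14

Heap A is a plain Nim heap of size 9, so its Grundy value is 9.
Heap B is a plain Nim heap of size 7, so its Grundy value is 7.
Build the Grundy sequence for heap C with g(k) = mex{g(k−s) : s ∈ {2, 6, 7}, s ≤ k}:
g(0) = mex{} = 0
g(1) = mex{} = 0
g(2) = mex{0} = 1
g(3) = mex{0} = 1
g(4) = mex{1} = 0
g(5) = mex{1} = 0
g(6) = mex{0} = 1
g(7) = mex{0} = 1
g(8) = mex{0,1} = 2
g(9) = mex{1} = 0
So g(9) = 0.
Build the Grundy sequence for heap D with g(k) = mex{g(k−s) : s ∈ {2, 4}, s ≤ k}:
k:     0  1  2  3  4  5  6
g(k):  0  0  1  1  2  2  0
So g(6) = 0.
By the Sprague-Grundy theorem, the Grundy value of a sum of independent games is the XOR of the component values.
Combined value = 9 XOR 7 XOR 0 XOR 0 = 14.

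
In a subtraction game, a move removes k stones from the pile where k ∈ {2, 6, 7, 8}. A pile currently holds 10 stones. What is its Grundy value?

3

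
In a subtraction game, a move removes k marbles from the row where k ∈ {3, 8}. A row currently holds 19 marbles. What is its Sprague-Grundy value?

2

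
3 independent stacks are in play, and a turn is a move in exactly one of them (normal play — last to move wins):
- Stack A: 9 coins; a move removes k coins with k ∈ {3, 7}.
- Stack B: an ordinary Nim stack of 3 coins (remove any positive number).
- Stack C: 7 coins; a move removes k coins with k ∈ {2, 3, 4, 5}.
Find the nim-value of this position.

Build the Grundy sequence for stack A with g(k) = mex{g(k−s) : s ∈ {3, 7}, s ≤ k}:
k:     0  1  2  3  4  5  6  7  8  9
g(k):  0  0  0  1  1  1  0  2  2  1
So g(9) = 1.
Stack B is a plain Nim stack of size 3, so its Grundy value is 3.
For stack C, compute g(0), g(1), … with moves {2, 3, 4, 5}:
k:     0  1  2  3  4  5  6  7
g(k):  0  0  1  1  2  2  3  0
So g(7) = 0.
The value of a disjunctive sum is the nim-sum of the parts.
Combined value = 1 ⊕ 3 ⊕ 0 = 2.

2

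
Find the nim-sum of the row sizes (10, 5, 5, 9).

3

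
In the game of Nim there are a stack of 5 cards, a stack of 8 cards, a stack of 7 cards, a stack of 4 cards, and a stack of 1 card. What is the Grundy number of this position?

In binary:
  0101  (5)
  1000  (8)
  0111  (7)
  0100  (4)
  0001  (1)
  ----
  1111  (15)

15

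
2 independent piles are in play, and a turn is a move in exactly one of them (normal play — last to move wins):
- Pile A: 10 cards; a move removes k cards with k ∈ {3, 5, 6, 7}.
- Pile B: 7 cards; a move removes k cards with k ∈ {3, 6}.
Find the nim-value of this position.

Grundy values for pile A (subtraction set {3, 5, 6, 7}):
k:     0  1  2  3  4  5  6  7  8  9 10
g(k):  0  0  0  1  1  1  2  2  2  3  0
So g(10) = 0.
For pile B, compute g(0), g(1), … with moves {3, 6}:
k:     0  1  2  3  4  5  6  7
g(k):  0  0  0  1  1  1  2  2
So g(7) = 2.
The value of a disjunctive sum is the nim-sum of the parts.
Combined value = 0 XOR 2 = 2.

2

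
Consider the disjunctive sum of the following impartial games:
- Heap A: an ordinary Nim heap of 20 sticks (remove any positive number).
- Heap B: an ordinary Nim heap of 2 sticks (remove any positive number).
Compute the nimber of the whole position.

Heap A is a plain Nim heap of size 20, so its Grundy value is 20.
Heap B is a plain Nim heap of size 2, so its Grundy value is 2.
The value of a disjunctive sum is the nim-sum of the parts.
Combined value = 20 ⊕ 2 = 22.

22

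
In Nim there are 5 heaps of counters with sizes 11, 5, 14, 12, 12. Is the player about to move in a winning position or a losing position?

Losing position

Bitwise XOR of the heap sizes:
  1011  (11)
  0101  (5)
  1110  (14)
  1100  (12)
  1100  (12)
  ----
  0000  (0)
The nim-sum is 0, so this is a P-position: the player to move is in a losing position under optimal play.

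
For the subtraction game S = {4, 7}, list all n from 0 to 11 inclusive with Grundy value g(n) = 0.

0, 1, 2, 3, 11

Build the Grundy sequence with g(k) = mex{g(k−s) : s ∈ {4, 7}, s ≤ k}:
g(0) = mex{} = 0
g(1) = mex{} = 0
g(2) = mex{} = 0
g(3) = mex{} = 0
g(4) = mex{0} = 1
g(5) = mex{0} = 1
g(6) = mex{0} = 1
g(7) = mex{0} = 1
g(8) = mex{0,1} = 2
g(9) = mex{0,1} = 2
g(10) = mex{0,1} = 2
g(11) = mex{1} = 0
The P-positions (g = 0) in 0..11 are 0, 1, 2, 3, 11.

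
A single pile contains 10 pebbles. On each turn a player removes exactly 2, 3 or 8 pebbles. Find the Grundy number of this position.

0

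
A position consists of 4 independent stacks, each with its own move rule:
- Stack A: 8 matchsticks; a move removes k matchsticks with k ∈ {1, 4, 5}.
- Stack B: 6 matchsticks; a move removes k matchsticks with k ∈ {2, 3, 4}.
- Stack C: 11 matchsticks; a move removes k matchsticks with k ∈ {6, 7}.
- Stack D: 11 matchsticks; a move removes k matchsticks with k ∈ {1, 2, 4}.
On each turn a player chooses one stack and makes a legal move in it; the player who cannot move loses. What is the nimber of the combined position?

3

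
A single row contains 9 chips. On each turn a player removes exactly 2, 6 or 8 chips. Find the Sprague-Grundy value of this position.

Grundy values for subtraction set {2, 6, 8}:
g(0) = mex{} = 0
g(1) = mex{} = 0
g(2) = mex{0} = 1
g(3) = mex{0} = 1
g(4) = mex{1} = 0
g(5) = mex{1} = 0
g(6) = mex{0} = 1
g(7) = mex{0} = 1
g(8) = mex{0,1} = 2
g(9) = mex{0,1} = 2
So g(9) = 2.

2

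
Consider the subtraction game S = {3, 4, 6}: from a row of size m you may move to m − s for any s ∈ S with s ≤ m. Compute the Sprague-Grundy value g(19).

0

Compute g(0), g(1), … for moves {3, 4, 6}:
k:     0  1  2  3  4  5  6  7  8  9 10 11 12 13 14 15 16 17 18 19
g(k):  0  0  0  1  1  1  2  2  2  0  0  0  1  1  1  2  2  2  0  0
So g(19) = 0.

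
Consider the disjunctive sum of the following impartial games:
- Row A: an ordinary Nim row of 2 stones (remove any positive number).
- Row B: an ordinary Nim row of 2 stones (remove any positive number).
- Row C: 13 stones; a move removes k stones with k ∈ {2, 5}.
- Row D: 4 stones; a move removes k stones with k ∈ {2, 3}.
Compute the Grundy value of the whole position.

Row A is a plain Nim row of size 2, so its Grundy value is 2.
Row B is a plain Nim row of size 2, so its Grundy value is 2.
Grundy values for row C (subtraction set {2, 5}):
k:     0  1  2  3  4  5  6  7  8  9 10 11 12 13
g(k):  0  0  1  1  0  2  1  0  0  1  1  0  2  1
So g(13) = 1.
Build the Grundy sequence for row D with g(k) = mex{g(k−s) : s ∈ {2, 3}, s ≤ k}:
g(0) = mex{} = 0
g(1) = mex{} = 0
g(2) = mex{0} = 1
g(3) = mex{0} = 1
g(4) = mex{0,1} = 2
So g(4) = 2.
The value of a disjunctive sum is the nim-sum of the parts.
Combined value = 2 XOR 2 XOR 1 XOR 2 = 3.

3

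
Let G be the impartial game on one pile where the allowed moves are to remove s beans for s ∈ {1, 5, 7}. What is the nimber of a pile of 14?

0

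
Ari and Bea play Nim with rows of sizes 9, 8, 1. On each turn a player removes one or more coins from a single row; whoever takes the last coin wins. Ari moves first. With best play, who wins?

Bea wins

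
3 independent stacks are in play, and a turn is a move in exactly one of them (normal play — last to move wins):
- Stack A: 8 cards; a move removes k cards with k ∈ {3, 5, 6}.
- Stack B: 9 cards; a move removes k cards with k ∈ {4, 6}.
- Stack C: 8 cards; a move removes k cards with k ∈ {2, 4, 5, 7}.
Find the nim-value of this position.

4

Grundy values for stack A (subtraction set {3, 5, 6}):
k:     0  1  2  3  4  5  6  7  8
g(k):  0  0  0  1  1  1  2  2  2
So g(8) = 2.
Grundy values for stack B (subtraction set {4, 6}):
k:     0  1  2  3  4  5  6  7  8  9
g(k):  0  0  0  0  1  1  1  1  2  2
So g(9) = 2.
For stack C, compute g(0), g(1), … with moves {2, 4, 5, 7}:
g(0) = mex{} = 0
g(1) = mex{} = 0
g(2) = mex{0} = 1
g(3) = mex{0} = 1
g(4) = mex{0,1} = 2
g(5) = mex{0,1} = 2
g(6) = mex{0,1,2} = 3
g(7) = mex{0,1,2} = 3
g(8) = mex{0,1,2,3} = 4
So g(8) = 4.
The value of a disjunctive sum is the nim-sum of the parts.
Combined value = 2 XOR 2 XOR 4 = 4.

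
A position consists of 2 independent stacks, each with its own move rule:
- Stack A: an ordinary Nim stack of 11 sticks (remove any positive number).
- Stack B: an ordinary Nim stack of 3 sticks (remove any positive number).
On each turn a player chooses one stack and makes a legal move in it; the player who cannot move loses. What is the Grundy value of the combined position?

8

Stack A is a plain Nim stack of size 11, so its Grundy value is 11.
Stack B is a plain Nim stack of size 3, so its Grundy value is 3.
The value of a disjunctive sum is the nim-sum of the parts.
Combined value = 11 ⊕ 3 = 8.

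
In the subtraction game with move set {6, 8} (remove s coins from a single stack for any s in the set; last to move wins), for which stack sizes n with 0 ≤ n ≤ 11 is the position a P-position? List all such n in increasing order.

0, 1, 2, 3, 4, 5

Build the Grundy sequence with g(k) = mex{g(k−s) : s ∈ {6, 8}, s ≤ k}:
g(0) = mex{} = 0
g(1) = mex{} = 0
g(2) = mex{} = 0
g(3) = mex{} = 0
g(4) = mex{} = 0
g(5) = mex{} = 0
g(6) = mex{0} = 1
g(7) = mex{0} = 1
g(8) = mex{0} = 1
g(9) = mex{0} = 1
g(10) = mex{0} = 1
g(11) = mex{0} = 1
The P-positions (g = 0) in 0..11 are 0, 1, 2, 3, 4, 5.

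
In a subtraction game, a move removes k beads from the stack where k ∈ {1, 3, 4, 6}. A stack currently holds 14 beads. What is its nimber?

0

Build the Grundy sequence with g(k) = mex{g(k−s) : s ∈ {1, 3, 4, 6}, s ≤ k}:
k:     0  1  2  3  4  5  6  7  8  9 10 11 12 13 14
g(k):  0  1  0  1  2  3  2  0  1  0  1  2  3  2  0
So g(14) = 0.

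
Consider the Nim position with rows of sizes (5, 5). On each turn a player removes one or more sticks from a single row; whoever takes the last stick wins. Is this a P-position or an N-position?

P-position

Bitwise XOR of the heap sizes:
  101  (5)
  101  (5)
  ---
  000  (0)
The nim-sum is 0, so this is a P-position: the player to move is in a losing position under optimal play.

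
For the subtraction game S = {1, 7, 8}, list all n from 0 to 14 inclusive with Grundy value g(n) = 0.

Grundy values for subtraction set {1, 7, 8}:
k:     0  1  2  3  4  5  6  7  8  9 10 11 12 13 14
g(k):  0  1  0  1  0  1  0  1  2  3  2  3  2  3  2
The P-positions (g = 0) in 0..14 are 0, 2, 4, 6.

0, 2, 4, 6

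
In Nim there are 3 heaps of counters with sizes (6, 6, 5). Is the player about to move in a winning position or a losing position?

Nim-sum: 6 XOR 6 XOR 5 = 5.
The nim-sum is 5 ≠ 0, so this is an N-position: the player to move can win.

Winning position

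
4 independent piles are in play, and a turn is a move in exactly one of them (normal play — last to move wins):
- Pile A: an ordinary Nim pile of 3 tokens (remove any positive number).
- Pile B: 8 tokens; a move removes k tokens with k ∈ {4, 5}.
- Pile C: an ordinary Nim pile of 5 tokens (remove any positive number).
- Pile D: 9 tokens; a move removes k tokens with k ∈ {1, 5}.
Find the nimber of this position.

5

Pile A is a plain Nim pile of size 3, so its Grundy value is 3.
Build the Grundy sequence for pile B with g(k) = mex{g(k−s) : s ∈ {4, 5}, s ≤ k}:
g(0) = mex{} = 0
g(1) = mex{} = 0
g(2) = mex{} = 0
g(3) = mex{} = 0
g(4) = mex{0} = 1
g(5) = mex{0} = 1
g(6) = mex{0} = 1
g(7) = mex{0} = 1
g(8) = mex{0,1} = 2
So g(8) = 2.
Pile C is a plain Nim pile of size 5, so its Grundy value is 5.
Grundy values for pile D (subtraction set {1, 5}):
g(0) = mex{} = 0
g(1) = mex{0} = 1
g(2) = mex{1} = 0
g(3) = mex{0} = 1
g(4) = mex{1} = 0
g(5) = mex{0} = 1
g(6) = mex{1} = 0
g(7) = mex{0} = 1
g(8) = mex{1} = 0
g(9) = mex{0} = 1
So g(9) = 1.
The value of a disjunctive sum is the nim-sum of the parts.
Combined value = 3 ⊕ 2 ⊕ 5 ⊕ 1 = 5.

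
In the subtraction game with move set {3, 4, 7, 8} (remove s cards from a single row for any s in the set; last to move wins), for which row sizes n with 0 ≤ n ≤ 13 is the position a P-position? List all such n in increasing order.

0, 1, 2, 11, 12, 13

Compute g(0), g(1), … for moves {3, 4, 7, 8}:
k:     0  1  2  3  4  5  6  7  8  9 10 11 12 13
g(k):  0  0  0  1  1  1  2  2  2  3  3  0  0  0
The P-positions (g = 0) in 0..13 are 0, 1, 2, 11, 12, 13.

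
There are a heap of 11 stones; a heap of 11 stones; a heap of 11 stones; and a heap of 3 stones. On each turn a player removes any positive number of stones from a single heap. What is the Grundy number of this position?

8

Bitwise XOR of the heap sizes:
  1011  (11)
  1011  (11)
  1011  (11)
  0011  (3)
  ----
  1000  (8)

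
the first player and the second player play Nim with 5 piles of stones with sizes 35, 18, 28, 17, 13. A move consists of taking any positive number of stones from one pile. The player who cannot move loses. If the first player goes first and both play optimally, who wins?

Compute the nim-sum pairwise:
35 ⊕ 18 = 49
49 ⊕ 28 = 45
45 ⊕ 17 = 60
60 ⊕ 13 = 49
The nim-sum is 49 ≠ 0, so this is an N-position: the player to move can win; the first player has a winning move.

the first player wins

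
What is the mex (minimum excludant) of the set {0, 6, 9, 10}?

1

0 is in the set but 1 is not, so the mex is 1.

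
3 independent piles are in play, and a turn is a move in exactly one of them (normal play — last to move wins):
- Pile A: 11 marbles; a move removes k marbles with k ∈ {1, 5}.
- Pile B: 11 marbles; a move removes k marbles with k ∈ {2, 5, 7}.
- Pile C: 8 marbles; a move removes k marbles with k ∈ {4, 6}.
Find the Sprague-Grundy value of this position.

0

Grundy values for pile A (subtraction set {1, 5}):
g(0) = mex{} = 0
g(1) = mex{0} = 1
g(2) = mex{1} = 0
g(3) = mex{0} = 1
g(4) = mex{1} = 0
g(5) = mex{0} = 1
g(6) = mex{1} = 0
g(7) = mex{0} = 1
g(8) = mex{1} = 0
g(9) = mex{0} = 1
g(10) = mex{1} = 0
g(11) = mex{0} = 1
So g(11) = 1.
Build the Grundy sequence for pile B with g(k) = mex{g(k−s) : s ∈ {2, 5, 7}, s ≤ k}:
k:     0  1  2  3  4  5  6  7  8  9 10 11
g(k):  0  0  1  1  0  2  1  3  2  2  0  3
So g(11) = 3.
Grundy values for pile C (subtraction set {4, 6}):
g(0) = mex{} = 0
g(1) = mex{} = 0
g(2) = mex{} = 0
g(3) = mex{} = 0
g(4) = mex{0} = 1
g(5) = mex{0} = 1
g(6) = mex{0} = 1
g(7) = mex{0} = 1
g(8) = mex{0,1} = 2
So g(8) = 2.
The value of a disjunctive sum is the nim-sum of the parts.
Combined value = 1 ⊕ 3 ⊕ 2 = 0.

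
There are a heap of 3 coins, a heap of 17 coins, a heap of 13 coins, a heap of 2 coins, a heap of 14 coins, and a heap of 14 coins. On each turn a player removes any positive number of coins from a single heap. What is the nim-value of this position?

Compute the nim-sum pairwise:
3 ^ 17 = 18
18 ^ 13 = 31
31 ^ 2 = 29
29 ^ 14 = 19
19 ^ 14 = 29

29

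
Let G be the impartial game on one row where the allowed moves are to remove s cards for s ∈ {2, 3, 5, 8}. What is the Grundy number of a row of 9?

1

Compute g(0), g(1), … for moves {2, 3, 5, 8}:
k:     0  1  2  3  4  5  6  7  8  9
g(k):  0  0  1  1  2  2  3  0  4  1
So g(9) = 1.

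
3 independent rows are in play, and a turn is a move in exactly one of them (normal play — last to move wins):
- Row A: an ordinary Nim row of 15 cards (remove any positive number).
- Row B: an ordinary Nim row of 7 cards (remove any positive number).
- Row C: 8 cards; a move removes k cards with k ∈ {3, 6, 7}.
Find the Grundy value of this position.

10

Row A is a plain Nim row of size 15, so its Grundy value is 15.
Row B is a plain Nim row of size 7, so its Grundy value is 7.
Build the Grundy sequence for row C with g(k) = mex{g(k−s) : s ∈ {3, 6, 7}, s ≤ k}:
k:     0  1  2  3  4  5  6  7  8
g(k):  0  0  0  1  1  1  2  2  2
So g(8) = 2.
The value of a disjunctive sum is the nim-sum of the parts.
Combined value = 15 ⊕ 7 ⊕ 2 = 10.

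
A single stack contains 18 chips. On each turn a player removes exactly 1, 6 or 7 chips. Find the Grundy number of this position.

2

Build the Grundy sequence with g(k) = mex{g(k−s) : s ∈ {1, 6, 7}, s ≤ k}:
k:     0  1  2  3  4  5  6  7  8  9 10 11 12 13 14 15 16 17 18
g(k):  0  1  0  1  0  1  2  3  2  3  2  3  0  1  0  1  0  1  2
So g(18) = 2.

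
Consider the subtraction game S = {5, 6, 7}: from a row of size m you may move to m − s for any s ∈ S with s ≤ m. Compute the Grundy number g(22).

Grundy values for subtraction set {5, 6, 7}:
k:     0  1  2  3  4  5  6  7  8  9 10 11 12 13 14 15 16 17 18 19 20 21 22
g(k):  0  0  0  0  0  1  1  1  1  1  2  2  0  0  0  0  0  1  1  1  1  1  2
So g(22) = 2.

2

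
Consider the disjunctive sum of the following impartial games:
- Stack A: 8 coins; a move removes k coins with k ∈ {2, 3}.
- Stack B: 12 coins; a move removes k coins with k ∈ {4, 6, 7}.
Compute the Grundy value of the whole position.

1

Build the Grundy sequence for stack A with g(k) = mex{g(k−s) : s ∈ {2, 3}, s ≤ k}:
k:     0  1  2  3  4  5  6  7  8
g(k):  0  0  1  1  2  0  0  1  1
So g(8) = 1.
Build the Grundy sequence for stack B with g(k) = mex{g(k−s) : s ∈ {4, 6, 7}, s ≤ k}:
g(0) = mex{} = 0
g(1) = mex{} = 0
g(2) = mex{} = 0
g(3) = mex{} = 0
g(4) = mex{0} = 1
g(5) = mex{0} = 1
g(6) = mex{0} = 1
g(7) = mex{0} = 1
g(8) = mex{0,1} = 2
g(9) = mex{0,1} = 2
g(10) = mex{0,1} = 2
g(11) = mex{1} = 0
g(12) = mex{1,2} = 0
So g(12) = 0.
The value of a disjunctive sum is the nim-sum of the parts.
Combined value = 1 ⊕ 0 = 1.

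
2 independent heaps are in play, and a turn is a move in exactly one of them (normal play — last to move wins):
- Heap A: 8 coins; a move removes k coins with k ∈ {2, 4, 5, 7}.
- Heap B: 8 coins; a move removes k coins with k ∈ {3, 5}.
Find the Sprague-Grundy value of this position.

Build the Grundy sequence for heap A with g(k) = mex{g(k−s) : s ∈ {2, 4, 5, 7}, s ≤ k}:
g(0) = mex{} = 0
g(1) = mex{} = 0
g(2) = mex{0} = 1
g(3) = mex{0} = 1
g(4) = mex{0,1} = 2
g(5) = mex{0,1} = 2
g(6) = mex{0,1,2} = 3
g(7) = mex{0,1,2} = 3
g(8) = mex{0,1,2,3} = 4
So g(8) = 4.
For heap B, compute g(0), g(1), … with moves {3, 5}:
g(0) = mex{} = 0
g(1) = mex{} = 0
g(2) = mex{} = 0
g(3) = mex{0} = 1
g(4) = mex{0} = 1
g(5) = mex{0} = 1
g(6) = mex{0,1} = 2
g(7) = mex{0,1} = 2
g(8) = mex{1} = 0
So g(8) = 0.
By the Sprague-Grundy theorem, the Grundy value of a sum of independent games is the XOR of the component values.
Combined value = 4 ⊕ 0 = 4.

4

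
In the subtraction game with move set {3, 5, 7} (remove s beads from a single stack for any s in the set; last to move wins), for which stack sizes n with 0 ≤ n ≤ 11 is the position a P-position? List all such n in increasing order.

0, 1, 2, 10, 11

Grundy values for subtraction set {3, 5, 7}:
g(0) = mex{} = 0
g(1) = mex{} = 0
g(2) = mex{} = 0
g(3) = mex{0} = 1
g(4) = mex{0} = 1
g(5) = mex{0} = 1
g(6) = mex{0,1} = 2
g(7) = mex{0,1} = 2
g(8) = mex{0,1} = 2
g(9) = mex{0,1,2} = 3
g(10) = mex{1,2} = 0
g(11) = mex{1,2} = 0
The P-positions (g = 0) in 0..11 are 0, 1, 2, 10, 11.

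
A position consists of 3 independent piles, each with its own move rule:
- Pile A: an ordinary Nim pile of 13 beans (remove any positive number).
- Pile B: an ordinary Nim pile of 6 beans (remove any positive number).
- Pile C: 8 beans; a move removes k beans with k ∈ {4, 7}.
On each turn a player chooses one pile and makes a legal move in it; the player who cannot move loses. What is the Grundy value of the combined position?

9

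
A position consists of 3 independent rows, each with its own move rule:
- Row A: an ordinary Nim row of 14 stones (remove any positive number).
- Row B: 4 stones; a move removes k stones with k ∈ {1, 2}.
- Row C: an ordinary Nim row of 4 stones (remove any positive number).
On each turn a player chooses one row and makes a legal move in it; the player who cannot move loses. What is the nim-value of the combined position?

11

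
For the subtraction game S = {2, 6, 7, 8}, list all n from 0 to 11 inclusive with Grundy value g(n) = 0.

0, 1, 4, 5

Build the Grundy sequence with g(k) = mex{g(k−s) : s ∈ {2, 6, 7, 8}, s ≤ k}:
g(0) = mex{} = 0
g(1) = mex{} = 0
g(2) = mex{0} = 1
g(3) = mex{0} = 1
g(4) = mex{1} = 0
g(5) = mex{1} = 0
g(6) = mex{0} = 1
g(7) = mex{0} = 1
g(8) = mex{0,1} = 2
g(9) = mex{0,1} = 2
g(10) = mex{0,1,2} = 3
g(11) = mex{0,1,2} = 3
The P-positions (g = 0) in 0..11 are 0, 1, 4, 5.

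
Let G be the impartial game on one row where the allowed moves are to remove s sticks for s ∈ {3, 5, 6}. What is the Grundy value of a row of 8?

Grundy values for subtraction set {3, 5, 6}:
g(0) = mex{} = 0
g(1) = mex{} = 0
g(2) = mex{} = 0
g(3) = mex{0} = 1
g(4) = mex{0} = 1
g(5) = mex{0} = 1
g(6) = mex{0,1} = 2
g(7) = mex{0,1} = 2
g(8) = mex{0,1} = 2
So g(8) = 2.

2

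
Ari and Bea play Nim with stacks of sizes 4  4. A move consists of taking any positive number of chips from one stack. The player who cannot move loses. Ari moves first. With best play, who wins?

Bea wins

Bitwise XOR of the heap sizes:
  100  (4)
  100  (4)
  ---
  000  (0)
The nim-sum is 0, so this is a P-position: the player to move is in a losing position under optimal play; Ari is about to move from it and so loses — Bea wins.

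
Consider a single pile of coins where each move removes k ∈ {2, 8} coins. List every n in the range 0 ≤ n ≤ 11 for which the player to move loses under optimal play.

0, 1, 4, 5, 10, 11

Grundy values for subtraction set {2, 8}:
k:     0  1  2  3  4  5  6  7  8  9 10 11
g(k):  0  0  1  1  0  0  1  1  2  2  0  0
The P-positions (g = 0) in 0..11 are 0, 1, 4, 5, 10, 11.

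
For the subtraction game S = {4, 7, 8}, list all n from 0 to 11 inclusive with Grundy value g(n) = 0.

0, 1, 2, 3

Grundy values for subtraction set {4, 7, 8}:
k:     0  1  2  3  4  5  6  7  8  9 10 11
g(k):  0  0  0  0  1  1  1  1  2  2  2  2
The P-positions (g = 0) in 0..11 are 0, 1, 2, 3.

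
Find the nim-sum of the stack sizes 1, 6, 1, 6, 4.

4

Compute the nim-sum pairwise:
1 ⊕ 6 = 7
7 ⊕ 1 = 6
6 ⊕ 6 = 0
0 ⊕ 4 = 4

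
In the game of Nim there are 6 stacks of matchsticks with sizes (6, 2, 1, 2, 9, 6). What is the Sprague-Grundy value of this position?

8

Nim-sum: 6 ⊕ 2 ⊕ 1 ⊕ 2 ⊕ 9 ⊕ 6 = 8.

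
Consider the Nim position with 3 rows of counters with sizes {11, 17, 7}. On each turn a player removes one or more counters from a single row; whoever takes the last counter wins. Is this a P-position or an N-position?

Nim-sum: 11 ⊕ 17 ⊕ 7 = 29.
The nim-sum is 29 ≠ 0, so this is an N-position: the player to move can win.

N-position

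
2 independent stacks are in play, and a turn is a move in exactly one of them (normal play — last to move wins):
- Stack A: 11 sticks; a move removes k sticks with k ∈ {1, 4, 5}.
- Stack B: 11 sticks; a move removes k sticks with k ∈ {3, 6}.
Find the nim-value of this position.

1

For stack A, compute g(0), g(1), … with moves {1, 4, 5}:
k:     0  1  2  3  4  5  6  7  8  9 10 11
g(k):  0  1  0  1  2  3  2  3  0  1  0  1
So g(11) = 1.
Grundy values for stack B (subtraction set {3, 6}):
k:     0  1  2  3  4  5  6  7  8  9 10 11
g(k):  0  0  0  1  1  1  2  2  2  0  0  0
So g(11) = 0.
By the Sprague-Grundy theorem, the Grundy value of a sum of independent games is the XOR of the component values.
Combined value = 1 XOR 0 = 1.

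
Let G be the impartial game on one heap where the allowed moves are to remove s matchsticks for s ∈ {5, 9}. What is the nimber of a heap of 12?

Build the Grundy sequence with g(k) = mex{g(k−s) : s ∈ {5, 9}, s ≤ k}:
g(0) = mex{} = 0
g(1) = mex{} = 0
g(2) = mex{} = 0
g(3) = mex{} = 0
g(4) = mex{} = 0
g(5) = mex{0} = 1
g(6) = mex{0} = 1
g(7) = mex{0} = 1
g(8) = mex{0} = 1
g(9) = mex{0} = 1
g(10) = mex{0,1} = 2
g(11) = mex{0,1} = 2
g(12) = mex{0,1} = 2
So g(12) = 2.

2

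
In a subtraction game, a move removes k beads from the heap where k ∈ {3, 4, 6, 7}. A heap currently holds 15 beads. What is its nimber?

Build the Grundy sequence with g(k) = mex{g(k−s) : s ∈ {3, 4, 6, 7}, s ≤ k}:
k:     0  1  2  3  4  5  6  7  8  9 10 11 12 13 14 15
g(k):  0  0  0  1  1  1  2  2  2  3  0  0  0  1  1  1
So g(15) = 1.

1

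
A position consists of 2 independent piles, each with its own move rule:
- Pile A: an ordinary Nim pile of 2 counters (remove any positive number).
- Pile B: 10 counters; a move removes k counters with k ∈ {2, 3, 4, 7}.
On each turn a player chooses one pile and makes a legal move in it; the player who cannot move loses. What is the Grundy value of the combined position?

0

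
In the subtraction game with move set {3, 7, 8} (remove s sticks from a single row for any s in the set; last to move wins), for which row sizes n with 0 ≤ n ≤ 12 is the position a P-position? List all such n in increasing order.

0, 1, 2, 6, 11, 12

Grundy values for subtraction set {3, 7, 8}:
k:     0  1  2  3  4  5  6  7  8  9 10 11 12
g(k):  0  0  0  1  1  1  0  2  2  1  3  0  0
The P-positions (g = 0) in 0..12 are 0, 1, 2, 6, 11, 12.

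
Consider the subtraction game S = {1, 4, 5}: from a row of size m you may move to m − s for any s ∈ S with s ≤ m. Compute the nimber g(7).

Grundy values for subtraction set {1, 4, 5}:
g(0) = mex{} = 0
g(1) = mex{0} = 1
g(2) = mex{1} = 0
g(3) = mex{0} = 1
g(4) = mex{0,1} = 2
g(5) = mex{0,1,2} = 3
g(6) = mex{0,1,3} = 2
g(7) = mex{0,1,2} = 3
So g(7) = 3.

3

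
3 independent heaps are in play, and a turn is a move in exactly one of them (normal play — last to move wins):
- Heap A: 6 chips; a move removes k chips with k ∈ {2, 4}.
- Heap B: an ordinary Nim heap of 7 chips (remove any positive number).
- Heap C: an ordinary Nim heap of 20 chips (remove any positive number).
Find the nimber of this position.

Build the Grundy sequence for heap A with g(k) = mex{g(k−s) : s ∈ {2, 4}, s ≤ k}:
g(0) = mex{} = 0
g(1) = mex{} = 0
g(2) = mex{0} = 1
g(3) = mex{0} = 1
g(4) = mex{0,1} = 2
g(5) = mex{0,1} = 2
g(6) = mex{1,2} = 0
So g(6) = 0.
Heap B is a plain Nim heap of size 7, so its Grundy value is 7.
Heap C is a plain Nim heap of size 20, so its Grundy value is 20.
By the Sprague-Grundy theorem, the Grundy value of a sum of independent games is the XOR of the component values.
Combined value = 0 ⊕ 7 ⊕ 20 = 19.

19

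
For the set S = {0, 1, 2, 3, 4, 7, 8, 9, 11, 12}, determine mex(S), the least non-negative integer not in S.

The values 0, 1, 2, 3, 4 are all present; 5 is the first non-negative integer missing from the set.

5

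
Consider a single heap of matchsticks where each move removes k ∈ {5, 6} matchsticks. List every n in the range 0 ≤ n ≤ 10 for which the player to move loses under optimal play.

Grundy values for subtraction set {5, 6}:
k:     0  1  2  3  4  5  6  7  8  9 10
g(k):  0  0  0  0  0  1  1  1  1  1  2
The P-positions (g = 0) in 0..10 are 0, 1, 2, 3, 4.

0, 1, 2, 3, 4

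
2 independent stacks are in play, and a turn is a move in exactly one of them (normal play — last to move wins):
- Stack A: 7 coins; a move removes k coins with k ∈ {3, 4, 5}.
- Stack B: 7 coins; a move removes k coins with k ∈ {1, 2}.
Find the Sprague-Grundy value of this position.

3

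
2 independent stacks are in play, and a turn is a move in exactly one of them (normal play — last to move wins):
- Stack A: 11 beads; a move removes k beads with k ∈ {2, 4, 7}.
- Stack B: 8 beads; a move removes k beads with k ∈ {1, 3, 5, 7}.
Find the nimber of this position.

Grundy values for stack A (subtraction set {2, 4, 7}):
k:     0  1  2  3  4  5  6  7  8  9 10 11
g(k):  0  0  1  1  2  2  0  3  1  0  2  1
So g(11) = 1.
Grundy values for stack B (subtraction set {1, 3, 5, 7}):
k:     0  1  2  3  4  5  6  7  8
g(k):  0  1  0  1  0  1  0  1  0
So g(8) = 0.
The value of a disjunctive sum is the nim-sum of the parts.
Combined value = 1 XOR 0 = 1.

1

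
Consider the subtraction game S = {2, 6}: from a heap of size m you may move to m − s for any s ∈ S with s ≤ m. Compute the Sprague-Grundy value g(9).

0

Build the Grundy sequence with g(k) = mex{g(k−s) : s ∈ {2, 6}, s ≤ k}:
k:     0  1  2  3  4  5  6  7  8  9
g(k):  0  0  1  1  0  0  1  1  0  0
So g(9) = 0.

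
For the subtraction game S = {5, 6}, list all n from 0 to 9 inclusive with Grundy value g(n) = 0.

0, 1, 2, 3, 4

Compute g(0), g(1), … for moves {5, 6}:
g(0) = mex{} = 0
g(1) = mex{} = 0
g(2) = mex{} = 0
g(3) = mex{} = 0
g(4) = mex{} = 0
g(5) = mex{0} = 1
g(6) = mex{0} = 1
g(7) = mex{0} = 1
g(8) = mex{0} = 1
g(9) = mex{0} = 1
The P-positions (g = 0) in 0..9 are 0, 1, 2, 3, 4.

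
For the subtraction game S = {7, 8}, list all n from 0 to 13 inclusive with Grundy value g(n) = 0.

0, 1, 2, 3, 4, 5, 6

Compute g(0), g(1), … for moves {7, 8}:
k:     0  1  2  3  4  5  6  7  8  9 10 11 12 13
g(k):  0  0  0  0  0  0  0  1  1  1  1  1  1  1
The P-positions (g = 0) in 0..13 are 0, 1, 2, 3, 4, 5, 6.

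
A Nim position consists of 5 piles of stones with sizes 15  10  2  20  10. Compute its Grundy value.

Compute the nim-sum pairwise:
15 XOR 10 = 5
5 XOR 2 = 7
7 XOR 20 = 19
19 XOR 10 = 25

25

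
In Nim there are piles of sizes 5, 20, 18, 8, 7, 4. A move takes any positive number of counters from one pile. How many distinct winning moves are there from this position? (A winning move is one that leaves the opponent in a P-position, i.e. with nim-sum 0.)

1

Write each in binary and XOR column by column:
  00101  (5)
  10100  (20)
  10010  (18)
  01000  (8)
  00111  (7)
  00100  (4)
  -----
  01000  (8)
The overall nim-sum is X = 8. A pile of size p has a winning move iff p XOR X < p (reduce it to p XOR X).
  5: 5 XOR 8 = 13 ≥ 5 — no move.
  20: 20 XOR 8 = 28 ≥ 20 — no move.
  18: 18 XOR 8 = 26 ≥ 18 — no move.
  8: 8 XOR 8 = 0 < 8 — winning move (to 0).
  7: 7 XOR 8 = 15 ≥ 7 — no move.
  4: 4 XOR 8 = 12 ≥ 4 — no move.
That gives 1 winning move.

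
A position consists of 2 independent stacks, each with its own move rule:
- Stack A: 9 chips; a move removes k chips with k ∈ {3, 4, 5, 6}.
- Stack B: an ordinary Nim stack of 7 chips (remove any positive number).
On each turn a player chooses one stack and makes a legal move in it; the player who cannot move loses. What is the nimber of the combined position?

7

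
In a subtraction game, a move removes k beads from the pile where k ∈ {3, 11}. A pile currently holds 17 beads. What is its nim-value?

1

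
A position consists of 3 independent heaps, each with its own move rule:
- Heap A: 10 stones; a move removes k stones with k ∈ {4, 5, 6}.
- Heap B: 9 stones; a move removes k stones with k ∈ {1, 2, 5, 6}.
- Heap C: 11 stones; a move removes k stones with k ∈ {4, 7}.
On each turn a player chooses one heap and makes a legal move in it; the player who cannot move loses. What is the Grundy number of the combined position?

For heap A, compute g(0), g(1), … with moves {4, 5, 6}:
k:     0  1  2  3  4  5  6  7  8  9 10
g(k):  0  0  0  0  1  1  1  1  2  2  0
So g(10) = 0.
For heap B, compute g(0), g(1), … with moves {1, 2, 5, 6}:
g(0) = mex{} = 0
g(1) = mex{0} = 1
g(2) = mex{0,1} = 2
g(3) = mex{1,2} = 0
g(4) = mex{0,2} = 1
g(5) = mex{0,1} = 2
g(6) = mex{0,1,2} = 3
g(7) = mex{1,2,3} = 0
g(8) = mex{0,2,3} = 1
g(9) = mex{0,1} = 2
So g(9) = 2.
Grundy values for heap C (subtraction set {4, 7}):
k:     0  1  2  3  4  5  6  7  8  9 10 11
g(k):  0  0  0  0  1  1  1  1  2  2  2  0
So g(11) = 0.
The value of a disjunctive sum is the nim-sum of the parts.
Combined value = 0 ⊕ 2 ⊕ 0 = 2.

2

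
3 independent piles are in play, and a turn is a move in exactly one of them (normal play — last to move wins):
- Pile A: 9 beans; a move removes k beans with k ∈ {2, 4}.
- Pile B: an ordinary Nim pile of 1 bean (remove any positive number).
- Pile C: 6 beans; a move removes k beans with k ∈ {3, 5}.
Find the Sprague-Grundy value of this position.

2

Grundy values for pile A (subtraction set {2, 4}):
g(0) = mex{} = 0
g(1) = mex{} = 0
g(2) = mex{0} = 1
g(3) = mex{0} = 1
g(4) = mex{0,1} = 2
g(5) = mex{0,1} = 2
g(6) = mex{1,2} = 0
g(7) = mex{1,2} = 0
g(8) = mex{0,2} = 1
g(9) = mex{0,2} = 1
So g(9) = 1.
Pile B is a plain Nim pile of size 1, so its Grundy value is 1.
Build the Grundy sequence for pile C with g(k) = mex{g(k−s) : s ∈ {3, 5}, s ≤ k}:
g(0) = mex{} = 0
g(1) = mex{} = 0
g(2) = mex{} = 0
g(3) = mex{0} = 1
g(4) = mex{0} = 1
g(5) = mex{0} = 1
g(6) = mex{0,1} = 2
So g(6) = 2.
The value of a disjunctive sum is the nim-sum of the parts.
Combined value = 1 ⊕ 1 ⊕ 2 = 2.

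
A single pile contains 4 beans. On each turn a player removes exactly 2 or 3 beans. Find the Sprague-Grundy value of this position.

Build the Grundy sequence with g(k) = mex{g(k−s) : s ∈ {2, 3}, s ≤ k}:
g(0) = mex{} = 0
g(1) = mex{} = 0
g(2) = mex{0} = 1
g(3) = mex{0} = 1
g(4) = mex{0,1} = 2
So g(4) = 2.

2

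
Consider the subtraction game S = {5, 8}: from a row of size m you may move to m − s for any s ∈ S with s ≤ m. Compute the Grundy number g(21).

1

Build the Grundy sequence with g(k) = mex{g(k−s) : s ∈ {5, 8}, s ≤ k}:
k:     0  1  2  3  4  5  6  7  8  9 10 11 12 13 14 15 16 17 18 19 20 21
g(k):  0  0  0  0  0  1  1  1  1  1  2  2  2  0  0  0  0  0  1  1  1  1
So g(21) = 1.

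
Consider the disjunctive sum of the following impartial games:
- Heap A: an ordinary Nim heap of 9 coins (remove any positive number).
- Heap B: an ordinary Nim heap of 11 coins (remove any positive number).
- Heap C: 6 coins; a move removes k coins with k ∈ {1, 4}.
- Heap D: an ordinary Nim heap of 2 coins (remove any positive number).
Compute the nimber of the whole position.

Heap A is a plain Nim heap of size 9, so its Grundy value is 9.
Heap B is a plain Nim heap of size 11, so its Grundy value is 11.
For heap C, compute g(0), g(1), … with moves {1, 4}:
k:     0  1  2  3  4  5  6
g(k):  0  1  0  1  2  0  1
So g(6) = 1.
Heap D is a plain Nim heap of size 2, so its Grundy value is 2.
The value of a disjunctive sum is the nim-sum of the parts.
Combined value = 9 ⊕ 11 ⊕ 1 ⊕ 2 = 1.

1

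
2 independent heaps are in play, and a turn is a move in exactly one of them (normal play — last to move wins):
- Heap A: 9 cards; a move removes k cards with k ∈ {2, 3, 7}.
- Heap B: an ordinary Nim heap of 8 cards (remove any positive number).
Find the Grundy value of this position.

10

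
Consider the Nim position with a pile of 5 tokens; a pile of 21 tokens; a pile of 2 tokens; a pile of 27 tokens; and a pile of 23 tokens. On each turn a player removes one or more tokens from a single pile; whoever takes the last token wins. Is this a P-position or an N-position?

N-position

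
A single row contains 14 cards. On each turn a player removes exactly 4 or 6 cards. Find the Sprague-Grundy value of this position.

1

Compute g(0), g(1), … for moves {4, 6}:
k:     0  1  2  3  4  5  6  7  8  9 10 11 12 13 14
g(k):  0  0  0  0  1  1  1  1  2  2  0  0  0  0  1
So g(14) = 1.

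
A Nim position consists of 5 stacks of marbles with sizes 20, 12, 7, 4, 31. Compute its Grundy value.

Compute the nim-sum pairwise:
20 ^ 12 = 24
24 ^ 7 = 31
31 ^ 4 = 27
27 ^ 31 = 4

4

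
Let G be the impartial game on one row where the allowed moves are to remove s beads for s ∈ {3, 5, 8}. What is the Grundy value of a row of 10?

Compute g(0), g(1), … for moves {3, 5, 8}:
g(0) = mex{} = 0
g(1) = mex{} = 0
g(2) = mex{} = 0
g(3) = mex{0} = 1
g(4) = mex{0} = 1
g(5) = mex{0} = 1
g(6) = mex{0,1} = 2
g(7) = mex{0,1} = 2
g(8) = mex{0,1} = 2
g(9) = mex{0,1,2} = 3
g(10) = mex{0,1,2} = 3
So g(10) = 3.

3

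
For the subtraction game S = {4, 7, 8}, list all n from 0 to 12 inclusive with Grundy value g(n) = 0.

0, 1, 2, 3, 12

Compute g(0), g(1), … for moves {4, 7, 8}:
k:     0  1  2  3  4  5  6  7  8  9 10 11 12
g(k):  0  0  0  0  1  1  1  1  2  2  2  2  0
The P-positions (g = 0) in 0..12 are 0, 1, 2, 3, 12.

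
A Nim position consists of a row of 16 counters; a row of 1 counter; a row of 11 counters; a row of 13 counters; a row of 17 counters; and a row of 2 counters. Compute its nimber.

Nim-sum: 16 ⊕ 1 ⊕ 11 ⊕ 13 ⊕ 17 ⊕ 2 = 4.

4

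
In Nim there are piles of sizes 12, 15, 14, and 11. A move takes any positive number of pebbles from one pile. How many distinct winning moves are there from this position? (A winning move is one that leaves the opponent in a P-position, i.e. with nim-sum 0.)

3

Compute the nim-sum pairwise:
12 ⊕ 15 = 3
3 ⊕ 14 = 13
13 ⊕ 11 = 6
The overall nim-sum is X = 6. A pile of size p has a winning move iff p XOR X < p (reduce it to p XOR X).
  12: 12 XOR 6 = 10 < 12 — winning move (to 10).
  15: 15 XOR 6 = 9 < 15 — winning move (to 9).
  14: 14 XOR 6 = 8 < 14 — winning move (to 8).
  11: 11 XOR 6 = 13 ≥ 11 — no move.
That gives 3 winning moves.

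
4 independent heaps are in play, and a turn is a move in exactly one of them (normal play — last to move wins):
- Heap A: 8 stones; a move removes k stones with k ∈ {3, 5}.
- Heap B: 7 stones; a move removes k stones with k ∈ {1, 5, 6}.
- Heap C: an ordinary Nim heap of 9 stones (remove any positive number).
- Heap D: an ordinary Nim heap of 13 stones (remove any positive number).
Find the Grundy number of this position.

7

Build the Grundy sequence for heap A with g(k) = mex{g(k−s) : s ∈ {3, 5}, s ≤ k}:
k:     0  1  2  3  4  5  6  7  8
g(k):  0  0  0  1  1  1  2  2  0
So g(8) = 0.
Grundy values for heap B (subtraction set {1, 5, 6}):
g(0) = mex{} = 0
g(1) = mex{0} = 1
g(2) = mex{1} = 0
g(3) = mex{0} = 1
g(4) = mex{1} = 0
g(5) = mex{0} = 1
g(6) = mex{0,1} = 2
g(7) = mex{0,1,2} = 3
So g(7) = 3.
Heap C is a plain Nim heap of size 9, so its Grundy value is 9.
Heap D is a plain Nim heap of size 13, so its Grundy value is 13.
The value of a disjunctive sum is the nim-sum of the parts.
Combined value = 0 XOR 3 XOR 9 XOR 13 = 7.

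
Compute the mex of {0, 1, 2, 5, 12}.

3

The values 0, 1, 2 are all present; 3 is the first non-negative integer missing from the set.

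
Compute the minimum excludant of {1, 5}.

0

0 is not in the set, so the mex is 0.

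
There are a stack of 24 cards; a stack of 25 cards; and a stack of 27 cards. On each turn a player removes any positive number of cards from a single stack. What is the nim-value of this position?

Compute the nim-sum pairwise:
24 XOR 25 = 1
1 XOR 27 = 26

26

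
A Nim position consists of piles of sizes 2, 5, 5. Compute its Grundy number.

2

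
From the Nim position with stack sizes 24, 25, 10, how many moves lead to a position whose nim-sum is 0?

3

Bitwise XOR of the heap sizes:
  11000  (24)
  11001  (25)
  01010  (10)
  -----
  01011  (11)
The overall nim-sum is X = 11. A stack of size p has a winning move iff p XOR X < p (reduce it to p XOR X).
  24: 24 XOR 11 = 19 < 24 — winning move (to 19).
  25: 25 XOR 11 = 18 < 25 — winning move (to 18).
  10: 10 XOR 11 = 1 < 10 — winning move (to 1).
That gives 3 winning moves.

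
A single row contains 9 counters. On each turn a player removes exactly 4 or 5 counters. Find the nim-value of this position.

Compute g(0), g(1), … for moves {4, 5}:
k:     0  1  2  3  4  5  6  7  8  9
g(k):  0  0  0  0  1  1  1  1  2  0
So g(9) = 0.

0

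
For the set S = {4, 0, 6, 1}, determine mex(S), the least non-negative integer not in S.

The values 0, 1 are all present; 2 is the first non-negative integer missing from the set.

2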